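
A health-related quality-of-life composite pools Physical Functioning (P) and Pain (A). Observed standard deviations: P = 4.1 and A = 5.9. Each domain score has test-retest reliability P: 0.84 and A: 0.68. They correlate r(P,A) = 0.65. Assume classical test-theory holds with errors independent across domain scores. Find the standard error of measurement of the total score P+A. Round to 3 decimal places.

3.719

Var(total) = 51.62 + 31.447 = 83.067.
True-score variance = 37.7912 + 31.447 = 69.2382, so reliability = 0.8335.
Error variance = 83.067 − 69.2382 = 13.8288; SEM = √13.8288 = 3.719.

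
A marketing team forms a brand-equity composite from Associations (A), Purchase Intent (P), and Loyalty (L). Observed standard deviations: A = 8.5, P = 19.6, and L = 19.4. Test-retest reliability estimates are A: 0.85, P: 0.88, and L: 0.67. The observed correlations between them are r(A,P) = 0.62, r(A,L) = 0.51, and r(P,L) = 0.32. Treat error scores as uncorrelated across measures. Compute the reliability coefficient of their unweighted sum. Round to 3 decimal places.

Var(A+P+L) = 8.5² + 19.6² + 19.4² + 2·[8.5·19.6·0.62 + 8.5·19.4·0.51 + 19.6·19.4·0.32] = 832.77 + 618.136 = 1450.91.
With uncorrelated errors the cross-covariances are all true-score covariance, so they carry over unchanged; only the diagonal terms shrink to ρᵢσᵢ².
True-score variance = [8.5²·0.85 + 19.6²·0.88 + 19.4²·0.67] + 618.136 = 651.635 + 618.136 = 1269.77.
Reliability = 1269.77 / 1450.91 = 0.875.

0.875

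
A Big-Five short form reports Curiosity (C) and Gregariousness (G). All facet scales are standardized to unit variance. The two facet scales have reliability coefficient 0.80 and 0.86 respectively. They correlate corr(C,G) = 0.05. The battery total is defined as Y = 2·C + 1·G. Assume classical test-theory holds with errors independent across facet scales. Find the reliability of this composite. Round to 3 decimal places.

0.819

Var(Y) = 2² + 1 + 2·[2·0.05] = 5 + 0.2 = 5.2.
Because errors are independent across components, Cov(Tᵢ,Tⱼ) = Cov(Xᵢ,Xⱼ); the off-diagonal part of the true-score variance is the same as above.
True-score variance = [2²·0.80 + 0.86] + 0.2 = 4.06 + 0.2 = 4.26.
Reliability = 4.26 / 5.2 = 0.819.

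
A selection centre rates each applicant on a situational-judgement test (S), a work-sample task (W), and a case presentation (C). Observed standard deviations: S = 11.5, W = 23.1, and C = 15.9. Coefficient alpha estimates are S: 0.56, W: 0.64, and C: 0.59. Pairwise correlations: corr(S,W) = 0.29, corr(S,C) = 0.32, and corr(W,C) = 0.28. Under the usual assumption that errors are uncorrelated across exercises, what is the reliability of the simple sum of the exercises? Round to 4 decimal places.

Var(S+W+C) = 11.5² + 23.1² + 15.9² + 2·[11.5·23.1·0.29 + 11.5·15.9·0.32 + 23.1·15.9·0.28] = 918.67 + 476.783 = 1395.45.
Because errors are independent across components, Cov(Tᵢ,Tⱼ) = Cov(Xᵢ,Xⱼ); the off-diagonal part of the true-score variance is the same as above.
True-score variance = [11.5²·0.56 + 23.1²·0.64 + 15.9²·0.59] + 476.783 = 564.728 + 476.783 = 1041.51.
Reliability = 1041.51 / 1395.45 = 0.7464.

0.7464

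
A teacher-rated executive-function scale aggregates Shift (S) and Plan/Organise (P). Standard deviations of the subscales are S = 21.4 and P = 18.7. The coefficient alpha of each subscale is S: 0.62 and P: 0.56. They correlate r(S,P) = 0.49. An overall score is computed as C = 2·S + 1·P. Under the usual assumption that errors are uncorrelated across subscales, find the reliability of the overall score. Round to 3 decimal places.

0.713

Var(C) = 2²·21.4² + 18.7² + 2·[2·21.4·18.7·0.49] = 2181.53 + 784.353 = 2965.88.
Under uncorrelated errors the observed covariances equal the true-score covariances, so only the own-variance terms attenuate.
True-score variance = [2²·21.4²·0.62 + 18.7²·0.56] + 784.353 = 1331.57 + 784.353 = 2115.92.
Reliability = 2115.92 / 2965.88 = 0.713.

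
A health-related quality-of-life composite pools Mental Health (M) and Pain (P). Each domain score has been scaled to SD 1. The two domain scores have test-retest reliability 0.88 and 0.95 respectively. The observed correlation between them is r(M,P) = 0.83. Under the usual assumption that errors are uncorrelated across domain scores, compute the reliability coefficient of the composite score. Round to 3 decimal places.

0.954

Var(M+P) = 2 + 2·[0.83] = 2 + 1.66 = 3.66.
Under uncorrelated errors the observed covariances equal the true-score covariances, so only the own-variance terms attenuate.
True-score variance = [0.88 + 0.95] + 1.66 = 1.83 + 1.66 = 3.49.
Reliability = 3.49 / 3.66 = 0.954.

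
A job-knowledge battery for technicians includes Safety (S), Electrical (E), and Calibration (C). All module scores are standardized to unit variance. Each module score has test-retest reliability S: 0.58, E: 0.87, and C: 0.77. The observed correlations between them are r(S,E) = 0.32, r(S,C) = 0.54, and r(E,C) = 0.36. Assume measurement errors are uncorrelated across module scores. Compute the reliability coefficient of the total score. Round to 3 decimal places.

Var(S+E+C) = 3 + 2·[0.32 + 0.54 + 0.36] = 3 + 2.44 = 5.44.
Because errors are independent across components, Cov(Tᵢ,Tⱼ) = Cov(Xᵢ,Xⱼ); the off-diagonal part of the true-score variance is the same as above.
True-score variance = [0.58 + 0.87 + 0.77] + 2.44 = 2.22 + 2.44 = 4.66.
Reliability = 4.66 / 5.44 = 0.857.

0.857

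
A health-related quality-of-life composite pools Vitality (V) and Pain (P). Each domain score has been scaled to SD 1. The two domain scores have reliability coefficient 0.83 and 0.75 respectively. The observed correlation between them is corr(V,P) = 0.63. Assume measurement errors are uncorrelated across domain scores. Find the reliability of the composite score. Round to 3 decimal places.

0.871

Var(V+P) = 2 + 2·[0.63] = 2 + 1.26 = 3.26.
Under uncorrelated errors the observed covariances equal the true-score covariances, so only the own-variance terms attenuate.
True-score variance = [0.83 + 0.75] + 1.26 = 1.58 + 1.26 = 2.84.
Reliability = 2.84 / 3.26 = 0.871.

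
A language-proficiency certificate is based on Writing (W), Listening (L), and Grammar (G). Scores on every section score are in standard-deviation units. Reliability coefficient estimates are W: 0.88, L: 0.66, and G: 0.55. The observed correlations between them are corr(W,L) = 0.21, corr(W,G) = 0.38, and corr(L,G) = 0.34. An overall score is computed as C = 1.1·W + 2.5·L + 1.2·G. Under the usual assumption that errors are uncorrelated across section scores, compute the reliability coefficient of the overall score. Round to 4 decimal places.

0.7772

Var(C) = 1.1² + 2.5² + 1.2² + 2·[2.75·0.21 + 1.32·0.38 + 3·0.34] = 8.9 + 4.1982 = 13.0982.
With uncorrelated errors the cross-covariances are all true-score covariance, so they carry over unchanged; only the diagonal terms shrink to ρᵢσᵢ².
True-score variance = [1.1²·0.88 + 2.5²·0.66 + 1.2²·0.55] + 4.1982 = 5.9818 + 4.1982 = 10.18.
Reliability = 10.18 / 13.0982 = 0.7772.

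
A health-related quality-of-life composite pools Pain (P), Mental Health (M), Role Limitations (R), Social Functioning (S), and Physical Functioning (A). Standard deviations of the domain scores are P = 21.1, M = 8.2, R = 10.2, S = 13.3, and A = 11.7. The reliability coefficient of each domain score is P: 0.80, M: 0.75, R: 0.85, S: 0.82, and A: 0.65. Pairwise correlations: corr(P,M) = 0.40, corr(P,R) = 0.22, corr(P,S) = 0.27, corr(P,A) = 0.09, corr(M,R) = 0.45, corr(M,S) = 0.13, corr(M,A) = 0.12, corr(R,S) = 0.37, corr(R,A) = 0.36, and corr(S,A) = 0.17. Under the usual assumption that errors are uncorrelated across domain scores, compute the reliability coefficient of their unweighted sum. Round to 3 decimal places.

Var(P+M+R+S+A) = 21.1² + 8.2² + 10.2² + 13.3² + 11.7² + 2·[21.1·8.2·0.40 + 21.1·10.2·0.22 + 21.1·13.3·0.27 + 21.1·11.7·0.09 + 8.2·10.2·0.45 + 8.2·13.3·0.13 + 8.2·11.7·0.12 + 10.2·13.3·0.37 + 10.2·11.7·0.36 + 13.3·11.7·0.17] = 930.27 + 794.967 = 1725.24.
Because errors are independent across components, Cov(Tᵢ,Tⱼ) = Cov(Xᵢ,Xⱼ); the off-diagonal part of the true-score variance is the same as above.
True-score variance = [21.1²·0.80 + 8.2²·0.75 + 10.2²·0.85 + 13.3²·0.82 + 11.7²·0.65] + 794.967 = 729.06 + 794.967 = 1524.03.
Reliability = 1524.03 / 1725.24 = 0.883.

0.883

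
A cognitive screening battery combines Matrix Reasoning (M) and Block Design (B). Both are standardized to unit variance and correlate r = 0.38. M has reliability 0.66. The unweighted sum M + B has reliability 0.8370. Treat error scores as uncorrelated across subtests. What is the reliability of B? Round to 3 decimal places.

0.890

Var(M+B) = 2 + 2·0.38 = 2.760.
True-score variance = ρ_M + ρ_B + 2·0.38, so 0.8370 = (0.66 + ρ_B + 0.76) / 2.760.
ρ_B = 0.8370·2.760 − 0.66 − 0.76 = 0.890.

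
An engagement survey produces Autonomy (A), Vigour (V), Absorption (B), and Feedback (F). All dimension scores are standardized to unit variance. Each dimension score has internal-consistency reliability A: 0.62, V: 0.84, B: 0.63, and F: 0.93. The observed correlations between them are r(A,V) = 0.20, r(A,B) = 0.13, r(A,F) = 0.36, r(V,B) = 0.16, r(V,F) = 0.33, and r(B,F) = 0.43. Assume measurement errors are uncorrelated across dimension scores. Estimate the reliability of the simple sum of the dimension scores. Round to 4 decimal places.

0.8643

Var(A+V+B+F) = 4 + 2·[0.20 + 0.13 + 0.36 + 0.16 + 0.33 + 0.43] = 4 + 3.22 = 7.22.
With uncorrelated errors the cross-covariances are all true-score covariance, so they carry over unchanged; only the diagonal terms shrink to ρᵢσᵢ².
True-score variance = [0.62 + 0.84 + 0.63 + 0.93] + 3.22 = 3.02 + 3.22 = 6.24.
Reliability = 6.24 / 7.22 = 0.8643.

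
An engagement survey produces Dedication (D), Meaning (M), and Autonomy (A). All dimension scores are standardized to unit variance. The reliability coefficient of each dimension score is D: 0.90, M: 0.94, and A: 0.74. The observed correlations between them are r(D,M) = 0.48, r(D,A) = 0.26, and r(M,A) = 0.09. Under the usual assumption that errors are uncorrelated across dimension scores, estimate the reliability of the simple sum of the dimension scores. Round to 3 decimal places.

Var(D+M+A) = 3 + 2·[0.48 + 0.26 + 0.09] = 3 + 1.66 = 4.66.
With uncorrelated errors the cross-covariances are all true-score covariance, so they carry over unchanged; only the diagonal terms shrink to ρᵢσᵢ².
True-score variance = [0.90 + 0.94 + 0.74] + 1.66 = 2.58 + 1.66 = 4.24.
Reliability = 4.24 / 4.66 = 0.910.

0.910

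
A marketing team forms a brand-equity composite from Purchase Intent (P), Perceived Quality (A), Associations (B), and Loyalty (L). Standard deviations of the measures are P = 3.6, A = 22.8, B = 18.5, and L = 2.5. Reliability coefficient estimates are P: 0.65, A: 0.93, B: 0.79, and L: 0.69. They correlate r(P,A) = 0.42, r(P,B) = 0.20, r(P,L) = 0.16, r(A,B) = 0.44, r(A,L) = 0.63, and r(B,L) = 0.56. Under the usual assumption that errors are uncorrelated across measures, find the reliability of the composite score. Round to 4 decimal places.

Var(P+A+B+L) = 3.6² + 22.8² + 18.5² + 2.5² + 2·[3.6·22.8·0.42 + 3.6·18.5·0.20 + 3.6·2.5·0.16 + 22.8·18.5·0.44 + 22.8·2.5·0.63 + 18.5·2.5·0.56] = 881.3 + 593.271 = 1474.57.
Under uncorrelated errors the observed covariances equal the true-score covariances, so only the own-variance terms attenuate.
True-score variance = [3.6²·0.65 + 22.8²·0.93 + 18.5²·0.79 + 2.5²·0.69] + 593.271 = 766.565 + 593.271 = 1359.84.
Reliability = 1359.84 / 1474.57 = 0.9222.

0.9222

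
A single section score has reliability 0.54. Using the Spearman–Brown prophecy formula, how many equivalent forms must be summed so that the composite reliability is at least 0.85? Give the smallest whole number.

k ≥ ρ*(1−ρ₁)/(ρ₁(1−ρ*)) = 0.85·0.46 / (0.54·0.15) = 4.827.
Smallest integer k = 5.

5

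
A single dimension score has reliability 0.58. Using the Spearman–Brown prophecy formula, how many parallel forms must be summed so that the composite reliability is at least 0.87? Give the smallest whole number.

5

k ≥ ρ*(1−ρ₁)/(ρ₁(1−ρ*)) = 0.87·0.42 / (0.58·0.13) = 4.846.
Smallest integer k = 5.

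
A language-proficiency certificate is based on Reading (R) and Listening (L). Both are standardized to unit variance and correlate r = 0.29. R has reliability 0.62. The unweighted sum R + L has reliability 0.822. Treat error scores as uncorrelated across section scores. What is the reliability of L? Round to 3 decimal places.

0.921

Var(R+L) = 2 + 2·0.29 = 2.580.
True-score variance = ρ_R + ρ_L + 2·0.29, so 0.822 = (0.62 + ρ_L + 0.58) / 2.580.
ρ_L = 0.822·2.580 − 0.62 − 0.58 = 0.921.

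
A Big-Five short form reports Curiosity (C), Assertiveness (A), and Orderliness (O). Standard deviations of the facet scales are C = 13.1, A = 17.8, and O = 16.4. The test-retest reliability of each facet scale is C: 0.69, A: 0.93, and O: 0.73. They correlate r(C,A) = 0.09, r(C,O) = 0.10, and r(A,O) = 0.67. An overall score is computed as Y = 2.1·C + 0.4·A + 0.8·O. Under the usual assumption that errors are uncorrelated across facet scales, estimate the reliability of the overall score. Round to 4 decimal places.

Var(Y) = 2.1²·13.1² + 0.4²·17.8² + 0.8²·16.4² + 2·[0.84·13.1·17.8·0.09 + 1.68·13.1·16.4·0.10 + 0.32·17.8·16.4·0.67] = 979.629 + 232.618 = 1212.25.
Under uncorrelated errors the observed covariances equal the true-score covariances, so only the own-variance terms attenuate.
True-score variance = [2.1²·13.1²·0.69 + 0.4²·17.8²·0.93 + 0.8²·16.4²·0.73] + 232.618 = 694.996 + 232.618 = 927.614.
Reliability = 927.614 / 1212.25 = 0.7652.

0.7652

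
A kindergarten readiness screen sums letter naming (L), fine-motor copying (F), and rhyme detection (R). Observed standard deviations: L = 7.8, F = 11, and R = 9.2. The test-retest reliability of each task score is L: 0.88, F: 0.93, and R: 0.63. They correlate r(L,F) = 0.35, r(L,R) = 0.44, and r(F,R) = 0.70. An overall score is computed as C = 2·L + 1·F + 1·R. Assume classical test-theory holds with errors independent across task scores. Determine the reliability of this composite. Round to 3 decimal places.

0.918

Var(C) = 2²·7.8² + 11² + 9.2² + 2·[2·7.8·11·0.35 + 2·7.8·9.2·0.44 + 11·9.2·0.70] = 449 + 388.098 = 837.098.
Under uncorrelated errors the observed covariances equal the true-score covariances, so only the own-variance terms attenuate.
True-score variance = [2²·7.8²·0.88 + 11²·0.93 + 9.2²·0.63] + 388.098 = 380.01 + 388.098 = 768.108.
Reliability = 768.108 / 837.098 = 0.918.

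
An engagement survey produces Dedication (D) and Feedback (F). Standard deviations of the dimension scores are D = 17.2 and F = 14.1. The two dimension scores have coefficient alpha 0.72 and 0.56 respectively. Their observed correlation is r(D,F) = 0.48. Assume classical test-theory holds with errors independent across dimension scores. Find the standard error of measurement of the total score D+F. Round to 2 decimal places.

Var(total) = 494.65 + 232.819 = 727.469.
True-score variance = 324.338 + 232.819 = 557.158, so reliability = 0.7659.
Error variance = 727.469 − 557.158 = 170.312; SEM = √170.312 = 13.05.

13.05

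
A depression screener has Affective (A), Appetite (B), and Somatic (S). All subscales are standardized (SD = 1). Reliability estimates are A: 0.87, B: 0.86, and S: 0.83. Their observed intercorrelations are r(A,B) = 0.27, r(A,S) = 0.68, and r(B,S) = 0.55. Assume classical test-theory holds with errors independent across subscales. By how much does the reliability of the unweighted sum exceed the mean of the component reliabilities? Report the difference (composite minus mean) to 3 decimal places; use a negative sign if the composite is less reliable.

0.073

Var(sum) = 3 + 3 = 6; true-score variance = 2.56 + 3 = 5.56; composite reliability = 0.9267.
Mean component reliability = 0.8533.
Difference = 0.9267 − 0.8533 = 0.073.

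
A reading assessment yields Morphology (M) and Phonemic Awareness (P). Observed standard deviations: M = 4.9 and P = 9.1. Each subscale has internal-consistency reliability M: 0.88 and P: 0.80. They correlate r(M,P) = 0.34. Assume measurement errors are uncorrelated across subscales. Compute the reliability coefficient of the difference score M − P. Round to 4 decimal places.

0.7458

Var(M−P) = 4.9² + 9.1² − 2·4.9·9.1·0.34 = 106.82 − 30.3212 = 76.4988.
Under uncorrelated errors the observed covariances equal the true-score covariances, so only the own-variance terms attenuate.
True-score variance = [4.9²·0.88 + 9.1²·0.80] − 30.3212 = 87.3768 − 30.3212 = 57.0556.
Reliability = 57.0556 / 76.4988 = 0.7458.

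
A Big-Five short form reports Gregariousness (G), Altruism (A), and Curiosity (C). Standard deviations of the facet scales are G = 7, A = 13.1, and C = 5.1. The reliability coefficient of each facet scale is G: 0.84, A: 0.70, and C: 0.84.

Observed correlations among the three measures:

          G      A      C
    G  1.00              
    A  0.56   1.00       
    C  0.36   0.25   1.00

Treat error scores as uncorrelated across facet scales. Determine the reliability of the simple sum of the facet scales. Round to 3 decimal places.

0.845

Var(G+A+C) = 7² + 13.1² + 5.1² + 2·[7·13.1·0.56 + 7·5.1·0.36 + 13.1·5.1·0.25] = 246.62 + 161.813 = 408.433.
Under uncorrelated errors the observed covariances equal the true-score covariances, so only the own-variance terms attenuate.
True-score variance = [7²·0.84 + 13.1²·0.70 + 5.1²·0.84] + 161.813 = 183.135 + 161.813 = 344.948.
Reliability = 344.948 / 408.433 = 0.845.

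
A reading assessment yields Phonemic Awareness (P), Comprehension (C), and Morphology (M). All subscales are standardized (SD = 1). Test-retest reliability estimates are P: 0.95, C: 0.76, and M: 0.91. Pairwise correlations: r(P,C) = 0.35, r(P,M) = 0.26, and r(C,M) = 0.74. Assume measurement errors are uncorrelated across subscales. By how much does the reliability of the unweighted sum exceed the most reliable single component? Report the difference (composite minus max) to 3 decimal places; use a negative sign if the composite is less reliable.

-0.017

Var(sum) = 3 + 2.7 = 5.7; true-score variance = 2.62 + 2.7 = 5.32; composite reliability = 0.9333.
Max component reliability = 0.9500.
Difference = 0.9333 − 0.9500 = -0.017.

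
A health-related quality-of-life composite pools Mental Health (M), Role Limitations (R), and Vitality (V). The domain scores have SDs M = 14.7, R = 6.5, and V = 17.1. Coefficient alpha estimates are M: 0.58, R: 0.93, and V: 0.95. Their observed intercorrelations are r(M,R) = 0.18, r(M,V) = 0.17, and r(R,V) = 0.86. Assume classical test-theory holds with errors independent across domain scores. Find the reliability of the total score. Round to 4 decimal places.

0.8743

Var(M+R+V) = 14.7² + 6.5² + 17.1² + 2·[14.7·6.5·0.18 + 14.7·17.1·0.17 + 6.5·17.1·0.86] = 550.75 + 311.042 = 861.792.
Under uncorrelated errors the observed covariances equal the true-score covariances, so only the own-variance terms attenuate.
True-score variance = [14.7²·0.58 + 6.5²·0.93 + 17.1²·0.95] + 311.042 = 442.414 + 311.042 = 753.456.
Reliability = 753.456 / 861.792 = 0.8743.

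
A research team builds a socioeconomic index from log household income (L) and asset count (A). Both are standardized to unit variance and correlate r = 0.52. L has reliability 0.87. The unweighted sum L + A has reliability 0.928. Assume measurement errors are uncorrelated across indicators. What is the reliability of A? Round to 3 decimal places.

Var(L+A) = 2 + 2·0.52 = 3.040.
True-score variance = ρ_L + ρ_A + 2·0.52, so 0.928 = (0.87 + ρ_A + 1.04) / 3.040.
ρ_A = 0.928·3.040 − 0.87 − 1.04 = 0.911.

0.911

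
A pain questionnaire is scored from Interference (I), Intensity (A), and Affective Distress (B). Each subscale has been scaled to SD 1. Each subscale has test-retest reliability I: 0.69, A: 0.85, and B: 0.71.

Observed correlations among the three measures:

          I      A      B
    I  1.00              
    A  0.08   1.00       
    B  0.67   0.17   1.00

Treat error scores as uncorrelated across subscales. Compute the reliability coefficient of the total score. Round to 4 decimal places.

Var(I+A+B) = 3 + 2·[0.08 + 0.67 + 0.17] = 3 + 1.84 = 4.84.
With uncorrelated errors the cross-covariances are all true-score covariance, so they carry over unchanged; only the diagonal terms shrink to ρᵢσᵢ².
True-score variance = [0.69 + 0.85 + 0.71] + 1.84 = 2.25 + 1.84 = 4.09.
Reliability = 4.09 / 4.84 = 0.8450.

0.8450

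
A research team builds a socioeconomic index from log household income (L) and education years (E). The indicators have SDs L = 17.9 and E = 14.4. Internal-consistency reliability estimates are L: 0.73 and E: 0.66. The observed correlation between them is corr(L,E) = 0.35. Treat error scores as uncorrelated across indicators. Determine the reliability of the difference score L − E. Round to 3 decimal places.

0.548

Var(L−E) = 17.9² + 14.4² − 2·17.9·14.4·0.35 = 527.77 − 180.432 = 347.338.
With uncorrelated errors the cross-covariances are all true-score covariance, so they carry over unchanged; only the diagonal terms shrink to ρᵢσᵢ².
True-score variance = [17.9²·0.73 + 14.4²·0.66] − 180.432 = 370.757 − 180.432 = 190.325.
Reliability = 190.325 / 347.338 = 0.548.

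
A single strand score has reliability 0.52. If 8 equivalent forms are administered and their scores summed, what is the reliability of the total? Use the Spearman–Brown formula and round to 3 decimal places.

0.897

ρ_k = kρ / (1 + (k−1)ρ) = 8·0.52 / (1 + 7·0.52) = 4.160 / 4.640 = 0.897.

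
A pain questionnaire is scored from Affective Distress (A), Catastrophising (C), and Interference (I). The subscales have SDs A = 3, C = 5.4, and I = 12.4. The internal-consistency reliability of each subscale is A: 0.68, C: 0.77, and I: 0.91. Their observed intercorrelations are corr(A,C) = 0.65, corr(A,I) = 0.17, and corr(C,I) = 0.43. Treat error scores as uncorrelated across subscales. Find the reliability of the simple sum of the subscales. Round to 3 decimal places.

0.917

Var(A+C+I) = 3² + 5.4² + 12.4² + 2·[3·5.4·0.65 + 3·12.4·0.17 + 5.4·12.4·0.43] = 191.92 + 91.2936 = 283.214.
Because errors are independent across components, Cov(Tᵢ,Tⱼ) = Cov(Xᵢ,Xⱼ); the off-diagonal part of the true-score variance is the same as above.
True-score variance = [3²·0.68 + 5.4²·0.77 + 12.4²·0.91] + 91.2936 = 168.495 + 91.2936 = 259.788.
Reliability = 259.788 / 283.214 = 0.917.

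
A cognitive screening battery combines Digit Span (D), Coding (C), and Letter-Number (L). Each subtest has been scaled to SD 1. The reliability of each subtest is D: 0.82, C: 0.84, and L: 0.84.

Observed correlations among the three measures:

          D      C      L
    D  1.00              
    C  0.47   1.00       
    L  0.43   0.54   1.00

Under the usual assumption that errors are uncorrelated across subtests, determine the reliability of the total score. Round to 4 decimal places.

0.9150

Var(D+C+L) = 3 + 2·[0.47 + 0.43 + 0.54] = 3 + 2.88 = 5.88.
Because errors are independent across components, Cov(Tᵢ,Tⱼ) = Cov(Xᵢ,Xⱼ); the off-diagonal part of the true-score variance is the same as above.
True-score variance = [0.82 + 0.84 + 0.84] + 2.88 = 2.5 + 2.88 = 5.38.
Reliability = 5.38 / 5.88 = 0.9150.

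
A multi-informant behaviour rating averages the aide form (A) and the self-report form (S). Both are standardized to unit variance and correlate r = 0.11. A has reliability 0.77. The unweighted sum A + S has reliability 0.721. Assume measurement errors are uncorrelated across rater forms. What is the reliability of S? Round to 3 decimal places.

0.611

Var(A+S) = 2 + 2·0.11 = 2.220.
True-score variance = ρ_A + ρ_S + 2·0.11, so 0.721 = (0.77 + ρ_S + 0.22) / 2.220.
ρ_S = 0.721·2.220 − 0.77 − 0.22 = 0.611.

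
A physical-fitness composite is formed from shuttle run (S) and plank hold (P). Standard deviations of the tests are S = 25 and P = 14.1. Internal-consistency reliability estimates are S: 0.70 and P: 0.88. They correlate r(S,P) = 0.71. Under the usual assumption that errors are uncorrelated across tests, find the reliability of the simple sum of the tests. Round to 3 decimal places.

Var(S+P) = 25² + 14.1² + 2·[25·14.1·0.71] = 823.81 + 500.55 = 1324.36.
Under uncorrelated errors the observed covariances equal the true-score covariances, so only the own-variance terms attenuate.
True-score variance = [25²·0.70 + 14.1²·0.88] + 500.55 = 612.453 + 500.55 = 1113.
Reliability = 1113 / 1324.36 = 0.840.

0.840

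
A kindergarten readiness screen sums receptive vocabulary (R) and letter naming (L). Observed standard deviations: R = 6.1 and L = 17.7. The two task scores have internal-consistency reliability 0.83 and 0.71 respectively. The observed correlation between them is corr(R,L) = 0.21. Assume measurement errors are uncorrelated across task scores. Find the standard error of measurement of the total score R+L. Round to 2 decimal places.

9.86

Var(total) = 350.5 + 45.3474 = 395.847.
True-score variance = 253.32 + 45.3474 = 298.668, so reliability = 0.7545.
Error variance = 395.847 − 298.668 = 97.1798; SEM = √97.1798 = 9.86.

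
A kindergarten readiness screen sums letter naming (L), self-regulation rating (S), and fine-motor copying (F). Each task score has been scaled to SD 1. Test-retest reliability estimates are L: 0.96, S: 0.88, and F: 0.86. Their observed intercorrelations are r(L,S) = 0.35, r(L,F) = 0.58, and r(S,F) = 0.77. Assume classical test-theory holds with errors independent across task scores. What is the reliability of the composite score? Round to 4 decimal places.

Var(L+S+F) = 3 + 2·[0.35 + 0.58 + 0.77] = 3 + 3.4 = 6.4.
With uncorrelated errors the cross-covariances are all true-score covariance, so they carry over unchanged; only the diagonal terms shrink to ρᵢσᵢ².
True-score variance = [0.96 + 0.88 + 0.86] + 3.4 = 2.7 + 3.4 = 6.1.
Reliability = 6.1 / 6.4 = 0.9531.

0.9531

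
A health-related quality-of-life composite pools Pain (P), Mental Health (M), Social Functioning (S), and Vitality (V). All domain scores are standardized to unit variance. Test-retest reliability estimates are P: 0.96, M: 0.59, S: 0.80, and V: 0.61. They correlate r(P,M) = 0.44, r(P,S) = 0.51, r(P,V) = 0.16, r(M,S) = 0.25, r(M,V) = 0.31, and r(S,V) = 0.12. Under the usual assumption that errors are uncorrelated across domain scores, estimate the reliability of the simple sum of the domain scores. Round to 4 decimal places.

Var(P+M+S+V) = 4 + 2·[0.44 + 0.51 + 0.16 + 0.25 + 0.31 + 0.12] = 4 + 3.58 = 7.58.
With uncorrelated errors the cross-covariances are all true-score covariance, so they carry over unchanged; only the diagonal terms shrink to ρᵢσᵢ².
True-score variance = [0.96 + 0.59 + 0.80 + 0.61] + 3.58 = 2.96 + 3.58 = 6.54.
Reliability = 6.54 / 7.58 = 0.8628.

0.8628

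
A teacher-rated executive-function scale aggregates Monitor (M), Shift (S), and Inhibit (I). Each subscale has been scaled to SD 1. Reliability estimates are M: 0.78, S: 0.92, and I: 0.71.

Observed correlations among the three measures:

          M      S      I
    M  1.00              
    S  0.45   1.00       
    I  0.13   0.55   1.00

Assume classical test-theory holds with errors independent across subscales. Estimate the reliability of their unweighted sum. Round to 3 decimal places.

0.888

Var(M+S+I) = 3 + 2·[0.45 + 0.13 + 0.55] = 3 + 2.26 = 5.26.
Under uncorrelated errors the observed covariances equal the true-score covariances, so only the own-variance terms attenuate.
True-score variance = [0.78 + 0.92 + 0.71] + 2.26 = 2.41 + 2.26 = 4.67.
Reliability = 4.67 / 5.26 = 0.888.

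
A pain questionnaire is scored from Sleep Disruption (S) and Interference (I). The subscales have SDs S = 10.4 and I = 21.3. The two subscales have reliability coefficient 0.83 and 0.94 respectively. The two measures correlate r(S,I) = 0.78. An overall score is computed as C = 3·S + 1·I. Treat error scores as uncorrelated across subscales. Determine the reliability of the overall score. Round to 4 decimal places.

0.9218

Var(C) = 3²·10.4² + 21.3² + 2·[3·10.4·21.3·0.78] = 1427.13 + 1036.71 = 2463.84.
Because errors are independent across components, Cov(Tᵢ,Tⱼ) = Cov(Xᵢ,Xⱼ); the off-diagonal part of the true-score variance is the same as above.
True-score variance = [3²·10.4²·0.83 + 21.3²·0.94] + 1036.71 = 1234.42 + 1036.71 = 2271.14.
Reliability = 2271.14 / 2463.84 = 0.9218.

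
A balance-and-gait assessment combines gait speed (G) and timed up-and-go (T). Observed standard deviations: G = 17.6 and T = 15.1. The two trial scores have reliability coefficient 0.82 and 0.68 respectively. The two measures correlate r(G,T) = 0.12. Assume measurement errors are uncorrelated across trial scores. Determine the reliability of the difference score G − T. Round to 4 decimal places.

Var(G−T) = 17.6² + 15.1² − 2·17.6·15.1·0.12 = 537.77 − 63.7824 = 473.988.
Because errors are independent across components, Cov(Tᵢ,Tⱼ) = Cov(Xᵢ,Xⱼ); the off-diagonal part of the true-score variance is the same as above.
True-score variance = [17.6²·0.82 + 15.1²·0.68] − 63.7824 = 409.05 − 63.7824 = 345.268.
Reliability = 345.268 / 473.988 = 0.7284.

0.7284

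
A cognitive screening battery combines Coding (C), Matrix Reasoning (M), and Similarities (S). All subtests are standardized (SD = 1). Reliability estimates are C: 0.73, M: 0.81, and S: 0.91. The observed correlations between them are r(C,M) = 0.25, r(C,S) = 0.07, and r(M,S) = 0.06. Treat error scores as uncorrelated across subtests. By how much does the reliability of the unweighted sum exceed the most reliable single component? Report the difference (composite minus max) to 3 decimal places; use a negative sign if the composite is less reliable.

-0.056

Var(sum) = 3 + 0.76 = 3.76; true-score variance = 2.45 + 0.76 = 3.21; composite reliability = 0.8537.
Max component reliability = 0.9100.
Difference = 0.8537 − 0.9100 = -0.056.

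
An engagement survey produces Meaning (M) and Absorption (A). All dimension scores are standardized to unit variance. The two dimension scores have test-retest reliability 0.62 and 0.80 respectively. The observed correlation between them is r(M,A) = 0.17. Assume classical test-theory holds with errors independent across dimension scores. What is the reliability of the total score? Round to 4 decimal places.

0.7521

Var(M+A) = 2 + 2·[0.17] = 2 + 0.34 = 2.34.
Because errors are independent across components, Cov(Tᵢ,Tⱼ) = Cov(Xᵢ,Xⱼ); the off-diagonal part of the true-score variance is the same as above.
True-score variance = [0.62 + 0.80] + 0.34 = 1.42 + 0.34 = 1.76.
Reliability = 1.76 / 2.34 = 0.7521.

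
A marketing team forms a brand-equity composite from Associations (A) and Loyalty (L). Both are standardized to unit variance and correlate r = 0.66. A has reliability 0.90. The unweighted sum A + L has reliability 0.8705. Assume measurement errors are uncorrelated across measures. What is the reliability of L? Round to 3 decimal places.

0.670

Var(A+L) = 2 + 2·0.66 = 3.320.
True-score variance = ρ_A + ρ_L + 2·0.66, so 0.8705 = (0.90 + ρ_L + 1.32) / 3.320.
ρ_L = 0.8705·3.320 − 0.90 − 1.32 = 0.670.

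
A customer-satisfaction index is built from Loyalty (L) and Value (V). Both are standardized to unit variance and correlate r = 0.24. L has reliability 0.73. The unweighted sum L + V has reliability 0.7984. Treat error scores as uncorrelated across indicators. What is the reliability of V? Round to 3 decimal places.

Var(L+V) = 2 + 2·0.24 = 2.480.
True-score variance = ρ_L + ρ_V + 2·0.24, so 0.7984 = (0.73 + ρ_V + 0.48) / 2.480.
ρ_V = 0.7984·2.480 − 0.73 − 0.48 = 0.770.

0.770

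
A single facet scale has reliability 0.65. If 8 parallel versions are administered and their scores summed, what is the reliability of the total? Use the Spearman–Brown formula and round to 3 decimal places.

ρ_k = kρ / (1 + (k−1)ρ) = 8·0.65 / (1 + 7·0.65) = 5.200 / 5.550 = 0.937.

0.937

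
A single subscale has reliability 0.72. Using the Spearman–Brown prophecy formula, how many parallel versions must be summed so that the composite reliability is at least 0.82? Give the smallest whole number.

k ≥ ρ*(1−ρ₁)/(ρ₁(1−ρ*)) = 0.82·0.28 / (0.72·0.18) = 1.772.
Smallest integer k = 2.

2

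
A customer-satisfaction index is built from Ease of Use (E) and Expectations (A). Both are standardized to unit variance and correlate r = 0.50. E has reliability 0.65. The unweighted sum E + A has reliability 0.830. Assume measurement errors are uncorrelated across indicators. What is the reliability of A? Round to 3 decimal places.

0.840

Var(E+A) = 2 + 2·0.50 = 3.000.
True-score variance = ρ_E + ρ_A + 2·0.50, so 0.830 = (0.65 + ρ_A + 1.00) / 3.000.
ρ_A = 0.830·3.000 − 0.65 − 1.00 = 0.840.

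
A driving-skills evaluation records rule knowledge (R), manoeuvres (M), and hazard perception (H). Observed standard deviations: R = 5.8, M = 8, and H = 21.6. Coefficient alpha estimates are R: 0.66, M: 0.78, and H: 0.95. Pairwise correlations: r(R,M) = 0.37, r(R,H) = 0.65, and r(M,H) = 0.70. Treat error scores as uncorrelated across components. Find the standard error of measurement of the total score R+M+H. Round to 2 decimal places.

Var(total) = 564.2 + 439.12 = 1003.32.
True-score variance = 515.354 + 439.12 = 954.474, so reliability = 0.9513.
Error variance = 1003.32 − 954.474 = 48.8456; SEM = √48.8456 = 6.99.

6.99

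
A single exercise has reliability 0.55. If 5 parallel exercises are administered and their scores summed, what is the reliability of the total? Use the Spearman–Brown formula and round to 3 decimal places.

ρ_k = kρ / (1 + (k−1)ρ) = 5·0.55 / (1 + 4·0.55) = 2.750 / 3.200 = 0.859.

0.859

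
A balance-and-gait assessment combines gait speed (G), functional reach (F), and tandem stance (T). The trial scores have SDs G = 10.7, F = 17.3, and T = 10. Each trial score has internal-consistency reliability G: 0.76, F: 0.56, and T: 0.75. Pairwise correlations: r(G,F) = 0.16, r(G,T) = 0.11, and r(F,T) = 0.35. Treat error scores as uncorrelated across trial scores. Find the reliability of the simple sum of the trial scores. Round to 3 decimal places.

0.743

Var(G+F+T) = 10.7² + 17.3² + 10² + 2·[10.7·17.3·0.16 + 10.7·10·0.11 + 17.3·10·0.35] = 513.78 + 203.875 = 717.655.
With uncorrelated errors the cross-covariances are all true-score covariance, so they carry over unchanged; only the diagonal terms shrink to ρᵢσᵢ².
True-score variance = [10.7²·0.76 + 17.3²·0.56 + 10²·0.75] + 203.875 = 329.615 + 203.875 = 533.49.
Reliability = 533.49 / 717.655 = 0.743.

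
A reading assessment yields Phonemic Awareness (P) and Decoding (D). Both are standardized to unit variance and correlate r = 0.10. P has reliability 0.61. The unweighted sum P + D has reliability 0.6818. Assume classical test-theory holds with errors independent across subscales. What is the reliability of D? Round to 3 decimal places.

Var(P+D) = 2 + 2·0.10 = 2.200.
True-score variance = ρ_P + ρ_D + 2·0.10, so 0.6818 = (0.61 + ρ_D + 0.20) / 2.200.
ρ_D = 0.6818·2.200 − 0.61 − 0.20 = 0.690.

0.690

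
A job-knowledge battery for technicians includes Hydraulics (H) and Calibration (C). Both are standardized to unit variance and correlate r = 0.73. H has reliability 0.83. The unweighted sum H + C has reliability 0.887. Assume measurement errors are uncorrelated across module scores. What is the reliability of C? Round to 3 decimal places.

Var(H+C) = 2 + 2·0.73 = 3.460.
True-score variance = ρ_H + ρ_C + 2·0.73, so 0.887 = (0.83 + ρ_C + 1.46) / 3.460.
ρ_C = 0.887·3.460 − 0.83 − 1.46 = 0.779.

0.779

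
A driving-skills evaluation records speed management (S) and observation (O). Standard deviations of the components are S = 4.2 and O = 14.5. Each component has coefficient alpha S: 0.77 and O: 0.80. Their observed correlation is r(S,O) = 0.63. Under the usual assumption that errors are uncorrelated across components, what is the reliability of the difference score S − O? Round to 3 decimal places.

0.695

Var(S−O) = 4.2² + 14.5² − 2·4.2·14.5·0.63 = 227.89 − 76.734 = 151.156.
Because errors are independent across components, Cov(Tᵢ,Tⱼ) = Cov(Xᵢ,Xⱼ); the off-diagonal part of the true-score variance is the same as above.
True-score variance = [4.2²·0.77 + 14.5²·0.80] − 76.734 = 181.783 − 76.734 = 105.049.
Reliability = 105.049 / 151.156 = 0.695.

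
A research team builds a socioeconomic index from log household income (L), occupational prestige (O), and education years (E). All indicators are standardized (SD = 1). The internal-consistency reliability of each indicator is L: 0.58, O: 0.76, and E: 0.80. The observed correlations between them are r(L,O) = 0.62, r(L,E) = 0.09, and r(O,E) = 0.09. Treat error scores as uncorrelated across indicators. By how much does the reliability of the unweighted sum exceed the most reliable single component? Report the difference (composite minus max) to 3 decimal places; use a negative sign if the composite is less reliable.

Var(sum) = 3 + 1.6 = 4.6; true-score variance = 2.14 + 1.6 = 3.74; composite reliability = 0.8130.
Max component reliability = 0.8000.
Difference = 0.8130 − 0.8000 = 0.013.

0.013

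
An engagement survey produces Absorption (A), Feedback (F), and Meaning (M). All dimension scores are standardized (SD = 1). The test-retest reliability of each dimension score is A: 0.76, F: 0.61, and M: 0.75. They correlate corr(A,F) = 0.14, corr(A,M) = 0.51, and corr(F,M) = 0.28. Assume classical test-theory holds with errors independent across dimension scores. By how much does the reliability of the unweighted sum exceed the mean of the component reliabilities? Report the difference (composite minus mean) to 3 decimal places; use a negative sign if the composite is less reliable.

Var(sum) = 3 + 1.86 = 4.86; true-score variance = 2.12 + 1.86 = 3.98; composite reliability = 0.8189.
Mean component reliability = 0.7067.
Difference = 0.8189 − 0.7067 = 0.112.

0.112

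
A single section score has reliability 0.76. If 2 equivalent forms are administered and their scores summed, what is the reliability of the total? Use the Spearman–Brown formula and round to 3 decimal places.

ρ_k = kρ / (1 + (k−1)ρ) = 2·0.76 / (1 + 1·0.76) = 1.520 / 1.760 = 0.864.

0.864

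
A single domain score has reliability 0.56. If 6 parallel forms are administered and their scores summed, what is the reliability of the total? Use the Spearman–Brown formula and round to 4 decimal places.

ρ_k = kρ / (1 + (k−1)ρ) = 6·0.56 / (1 + 5·0.56) = 3.360 / 3.800 = 0.8842.

0.8842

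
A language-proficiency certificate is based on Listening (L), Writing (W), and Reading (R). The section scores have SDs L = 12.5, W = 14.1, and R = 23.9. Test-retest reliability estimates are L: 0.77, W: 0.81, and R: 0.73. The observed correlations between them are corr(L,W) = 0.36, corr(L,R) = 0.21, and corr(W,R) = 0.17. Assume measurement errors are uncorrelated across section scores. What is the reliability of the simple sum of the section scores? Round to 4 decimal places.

Var(L+W+R) = 12.5² + 14.1² + 23.9² + 2·[12.5·14.1·0.36 + 12.5·23.9·0.21 + 14.1·23.9·0.17] = 926.27 + 366.952 = 1293.22.
With uncorrelated errors the cross-covariances are all true-score covariance, so they carry over unchanged; only the diagonal terms shrink to ρᵢσᵢ².
True-score variance = [12.5²·0.77 + 14.1²·0.81 + 23.9²·0.73] + 366.952 = 698.332 + 366.952 = 1065.28.
Reliability = 1065.28 / 1293.22 = 0.8237.

0.8237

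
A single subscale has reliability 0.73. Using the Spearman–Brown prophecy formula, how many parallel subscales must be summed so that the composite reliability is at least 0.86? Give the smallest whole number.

k ≥ ρ*(1−ρ₁)/(ρ₁(1−ρ*)) = 0.86·0.27 / (0.73·0.14) = 2.272.
Smallest integer k = 3.

3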